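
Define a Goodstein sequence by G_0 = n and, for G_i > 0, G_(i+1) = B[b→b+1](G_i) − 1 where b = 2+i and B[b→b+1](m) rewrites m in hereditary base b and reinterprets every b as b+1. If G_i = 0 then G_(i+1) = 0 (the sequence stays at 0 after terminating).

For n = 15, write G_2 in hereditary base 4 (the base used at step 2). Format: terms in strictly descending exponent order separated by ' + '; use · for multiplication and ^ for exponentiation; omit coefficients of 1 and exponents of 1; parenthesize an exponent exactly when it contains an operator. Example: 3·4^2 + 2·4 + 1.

4^(4 + 1) + 4^4 + 3

G_0 = 15. HB_2(15) = 2^(2 + 1) + 2^2 + 2 + 1. Bump = 112. G_1 = 111.
G_1 = 111. HB_3(111) = 3^(3 + 1) + 3^3 + 3. Bump = 1284. G_2 = 1283.
G_2 = 1283. HB_4(1283) = 4^(4 + 1) + 4^4 + 3. Bump = 18753. G_3 = 18752.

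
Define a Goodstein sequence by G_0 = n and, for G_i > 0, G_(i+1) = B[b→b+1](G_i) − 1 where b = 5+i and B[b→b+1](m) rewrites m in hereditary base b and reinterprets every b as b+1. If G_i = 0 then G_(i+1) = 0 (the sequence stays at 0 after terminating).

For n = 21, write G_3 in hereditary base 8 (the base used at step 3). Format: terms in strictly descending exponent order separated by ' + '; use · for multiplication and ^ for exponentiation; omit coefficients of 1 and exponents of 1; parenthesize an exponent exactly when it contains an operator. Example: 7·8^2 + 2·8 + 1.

i=0: 21 = 4·5 + 1 (b=5); 5→6: 4·6 + 1 = 25; 25−1 = 24
i=1: 24 = 4·6 (b=6); 6→7: 4·7 = 28; 28−1 = 27
i=2: 27 = 3·7 + 6 (b=7); 7→8: 3·8 + 6 = 30; 30−1 = 29
i=3: 29 = 3·8 + 5 (b=8); 8→9: 3·9 + 5 = 32; 32−1 = 31

3·8 + 5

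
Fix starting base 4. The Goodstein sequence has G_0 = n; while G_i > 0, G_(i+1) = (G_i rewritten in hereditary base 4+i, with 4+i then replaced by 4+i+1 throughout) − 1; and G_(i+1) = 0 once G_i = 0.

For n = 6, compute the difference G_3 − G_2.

0

[0] 6 ≡ 4 + 2 (base 4). Lift 5: 7. −1: 6.
[1] 6 ≡ 5 + 1 (base 5). Lift 6: 7. −1: 6.
[2] 6 ≡ 6 (base 6). Lift 7: 7. −1: 6.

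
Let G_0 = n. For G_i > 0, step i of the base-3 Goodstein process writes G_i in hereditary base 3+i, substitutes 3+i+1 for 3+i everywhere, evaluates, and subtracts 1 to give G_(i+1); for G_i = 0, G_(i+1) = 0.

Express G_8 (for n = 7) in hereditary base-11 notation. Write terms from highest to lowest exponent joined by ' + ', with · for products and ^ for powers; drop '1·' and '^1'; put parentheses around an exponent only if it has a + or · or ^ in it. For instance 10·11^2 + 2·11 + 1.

8

G_0 = 7. HB_3(7) = 2·3 + 1. Bump = 9. G_1 = 8.
G_1 = 8. HB_4(8) = 2·4. Bump = 10. G_2 = 9.
G_2 = 9. HB_5(9) = 5 + 4. Bump = 10. G_3 = 9.
G_3 = 9. HB_6(9) = 6 + 3. Bump = 10. G_4 = 9.
G_4 = 9. HB_7(9) = 7 + 2. Bump = 10. G_5 = 9.
G_5 = 9. HB_8(9) = 8 + 1. Bump = 10. G_6 = 9.
G_6 = 9. HB_9(9) = 9. Bump = 10. G_7 = 9.
G_7 = 9. HB_10(9) = 9. Bump = 9. G_8 = 8.
G_8 = 8. HB_11(8) = 8. Bump = 8. G_9 = 7.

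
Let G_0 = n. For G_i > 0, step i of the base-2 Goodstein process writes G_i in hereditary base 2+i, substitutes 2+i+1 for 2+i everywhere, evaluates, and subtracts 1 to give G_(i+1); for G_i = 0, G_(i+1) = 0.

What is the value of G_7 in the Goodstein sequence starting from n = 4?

G_0=4  [base 2] 2^2  →[2↦3]→  3^3 = 27  −1 ⇒ G_1=26
G_1=26  [base 3] 2·3^2 + 2·3 + 2  →[3↦4]→  2·4^2 + 2·4 + 2 = 42  −1 ⇒ G_2=41
G_2=41  [base 4] 2·4^2 + 2·4 + 1  →[4↦5]→  2·5^2 + 2·5 + 1 = 61  −1 ⇒ G_3=60
G_3=60  [base 5] 2·5^2 + 2·5  →[5↦6]→  2·6^2 + 2·6 = 84  −1 ⇒ G_4=83
G_4=83  [base 6] 2·6^2 + 6 + 5  →[6↦7]→  2·7^2 + 7 + 5 = 110  −1 ⇒ G_5=109
G_5=109  [base 7] 2·7^2 + 7 + 4  →[7↦8]→  2·8^2 + 8 + 4 = 140  −1 ⇒ G_6=139
G_6=139  [base 8] 2·8^2 + 8 + 3  →[8↦9]→  2·9^2 + 9 + 3 = 174  −1 ⇒ G_7=173

173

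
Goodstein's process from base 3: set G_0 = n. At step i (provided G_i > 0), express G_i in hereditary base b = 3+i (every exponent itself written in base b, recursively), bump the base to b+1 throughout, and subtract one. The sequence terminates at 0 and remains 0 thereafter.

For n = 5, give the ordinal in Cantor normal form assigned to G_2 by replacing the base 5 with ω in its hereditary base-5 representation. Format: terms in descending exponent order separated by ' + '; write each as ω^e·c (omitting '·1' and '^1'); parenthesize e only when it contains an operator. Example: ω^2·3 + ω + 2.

ω

(0) 5|_3 = 3 + 2 ↦ 4 + 2|_4 = 6 ⇒ 5
(1) 5|_4 = 4 + 1 ↦ 5 + 1|_5 = 6 ⇒ 5
(2) 5|_5 = 5 ↦ 6|_6 = 6 ⇒ 5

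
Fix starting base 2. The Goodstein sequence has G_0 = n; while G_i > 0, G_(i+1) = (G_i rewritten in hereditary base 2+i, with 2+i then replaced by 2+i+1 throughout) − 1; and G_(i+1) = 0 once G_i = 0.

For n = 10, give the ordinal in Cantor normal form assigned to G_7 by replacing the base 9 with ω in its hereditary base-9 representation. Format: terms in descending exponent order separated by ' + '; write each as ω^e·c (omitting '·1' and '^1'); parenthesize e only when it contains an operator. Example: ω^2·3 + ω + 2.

ω^ω·5 + ω^5·5 + ω^4·5 + ω^3·5 + ω^2·5 + ω·5 + 2

i=0: 10 = 2^(2 + 1) + 2 (b=2); 2→3: 3^(3 + 1) + 3 = 84; 84−1 = 83
i=1: 83 = 3^(3 + 1) + 2 (b=3); 3→4: 4^(4 + 1) + 2 = 1026; 1026−1 = 1025
i=2: 1025 = 4^(4 + 1) + 1 (b=4); 4→5: 5^(5 + 1) + 1 = 15626; 15626−1 = 15625
i=3: 15625 = 5^(5 + 1) (b=5); 5→6: 6^(6 + 1) = 279936; 279936−1 = 279935
i=4: 279935 = 5·6^6 + 5·6^5 + 5·6^4 + 5·6^3 + 5·6^2 + 5·6 + 5 (b=6); 6→7: 5·7^7 + 5·7^5 + 5·7^4 + 5·7^3 + 5·7^2 + 5·7 + 5 = 4215755; 4215755−1 = 4215754
i=5: 4215754 = 5·7^7 + 5·7^5 + 5·7^4 + 5·7^3 + 5·7^2 + 5·7 + 4 (b=7); 7→8: 5·8^8 + 5·8^5 + 5·8^4 + 5·8^3 + 5·8^2 + 5·8 + 4 = 84073324; 84073324−1 = 84073323
i=6: 84073323 = 5·8^8 + 5·8^5 + 5·8^4 + 5·8^3 + 5·8^2 + 5·8 + 3 (b=8); 8→9: 5·9^9 + 5·9^5 + 5·9^4 + 5·9^3 + 5·9^2 + 5·9 + 3 = 1937434593; 1937434593−1 = 1937434592
i=7: 1937434592 = 5·9^9 + 5·9^5 + 5·9^4 + 5·9^3 + 5·9^2 + 5·9 + 2 (b=9); 9→10: 5·10^10 + 5·10^5 + 5·10^4 + 5·10^3 + 5·10^2 + 5·10 + 2 = 50000555552; 50000555552−1 = 50000555551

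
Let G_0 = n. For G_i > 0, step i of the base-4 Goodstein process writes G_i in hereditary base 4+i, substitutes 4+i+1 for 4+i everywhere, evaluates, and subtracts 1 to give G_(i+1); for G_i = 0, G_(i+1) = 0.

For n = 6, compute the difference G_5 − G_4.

base 4: 6 = 4 + 2; at 5: 5 + 2 = 7; next = 6
base 5: 6 = 5 + 1; at 6: 6 + 1 = 7; next = 6
base 6: 6 = 6; at 7: 7 = 7; next = 6
base 7: 6 = 6; at 8: 6 = 6; next = 5
base 8: 5 = 5; at 9: 5 = 5; next = 4

-1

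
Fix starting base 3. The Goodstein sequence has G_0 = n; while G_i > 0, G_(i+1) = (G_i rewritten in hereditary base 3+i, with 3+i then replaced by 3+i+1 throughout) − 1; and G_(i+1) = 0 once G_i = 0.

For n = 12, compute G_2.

base 3: 12 = 3^2 + 3; at 4: 4^2 + 4 = 20; next = 19
base 4: 19 = 4^2 + 3; at 5: 5^2 + 3 = 28; next = 27

27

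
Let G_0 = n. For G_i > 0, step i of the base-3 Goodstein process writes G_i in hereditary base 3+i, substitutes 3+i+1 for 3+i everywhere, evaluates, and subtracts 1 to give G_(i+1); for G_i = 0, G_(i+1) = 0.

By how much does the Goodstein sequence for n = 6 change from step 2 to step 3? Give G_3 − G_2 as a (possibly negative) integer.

0

[0] 6 ≡ 2·3 (base 3). Lift 4: 8. −1: 7.
[1] 7 ≡ 4 + 3 (base 4). Lift 5: 8. −1: 7.
[2] 7 ≡ 5 + 2 (base 5). Lift 6: 8. −1: 7.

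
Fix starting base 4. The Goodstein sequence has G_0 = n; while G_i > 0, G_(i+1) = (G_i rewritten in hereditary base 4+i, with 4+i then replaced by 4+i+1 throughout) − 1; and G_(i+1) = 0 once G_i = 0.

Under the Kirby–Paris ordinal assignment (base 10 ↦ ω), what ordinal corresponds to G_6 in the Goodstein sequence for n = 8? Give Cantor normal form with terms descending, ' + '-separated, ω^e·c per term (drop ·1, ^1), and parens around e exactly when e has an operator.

9

G_0=8  [base 4] 2·4  →[4↦5]→  2·5 = 10  −1 ⇒ G_1=9
G_1=9  [base 5] 5 + 4  →[5↦6]→  6 + 4 = 10  −1 ⇒ G_2=9
G_2=9  [base 6] 6 + 3  →[6↦7]→  7 + 3 = 10  −1 ⇒ G_3=9
G_3=9  [base 7] 7 + 2  →[7↦8]→  8 + 2 = 10  −1 ⇒ G_4=9
G_4=9  [base 8] 8 + 1  →[8↦9]→  9 + 1 = 10  −1 ⇒ G_5=9
G_5=9  [base 9] 9  →[9↦10]→  10 = 10  −1 ⇒ G_6=9
G_6=9  [base 10] 9  →[10↦11]→  9 = 9  −1 ⇒ G_7=8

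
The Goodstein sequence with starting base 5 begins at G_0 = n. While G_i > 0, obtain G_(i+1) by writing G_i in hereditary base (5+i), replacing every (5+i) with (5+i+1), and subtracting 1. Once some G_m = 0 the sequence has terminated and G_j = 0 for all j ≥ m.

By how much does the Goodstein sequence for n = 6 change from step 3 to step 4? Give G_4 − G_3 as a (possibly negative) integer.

-1

6 —HB5→ 5 + 1 —bump→ 6 + 1 = 7 —(−1)→ 6
6 —HB6→ 6 —bump→ 7 = 7 —(−1)→ 6
6 —HB7→ 6 —bump→ 6 = 6 —(−1)→ 5
5 —HB8→ 5 —bump→ 5 = 5 —(−1)→ 4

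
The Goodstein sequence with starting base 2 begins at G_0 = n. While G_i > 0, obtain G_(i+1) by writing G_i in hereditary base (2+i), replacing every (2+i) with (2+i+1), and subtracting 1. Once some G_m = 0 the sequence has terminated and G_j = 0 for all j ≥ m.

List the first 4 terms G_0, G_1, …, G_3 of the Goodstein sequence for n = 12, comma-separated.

(0) 12|_2 = 2^(2 + 1) + 2^2 ↦ 3^(3 + 1) + 3^3|_3 = 108 ⇒ 107
(1) 107|_3 = 3^(3 + 1) + 2·3^2 + 2·3 + 2 ↦ 4^(4 + 1) + 2·4^2 + 2·4 + 2|_4 = 1066 ⇒ 1065
(2) 1065|_4 = 4^(4 + 1) + 2·4^2 + 2·4 + 1 ↦ 5^(5 + 1) + 2·5^2 + 2·5 + 1|_5 = 15686 ⇒ 15685

12, 107, 1065, 15685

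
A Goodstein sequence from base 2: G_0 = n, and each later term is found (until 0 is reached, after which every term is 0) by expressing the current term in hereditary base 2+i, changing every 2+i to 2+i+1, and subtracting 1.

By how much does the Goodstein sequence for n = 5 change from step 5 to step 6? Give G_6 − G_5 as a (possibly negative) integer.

554

(0) 5|_2 = 2^2 + 1 ↦ 3^3 + 1|_3 = 28 ⇒ 27
(1) 27|_3 = 3^3 ↦ 4^4|_4 = 256 ⇒ 255
(2) 255|_4 = 3·4^3 + 3·4^2 + 3·4 + 3 ↦ 3·5^3 + 3·5^2 + 3·5 + 3|_5 = 468 ⇒ 467
(3) 467|_5 = 3·5^3 + 3·5^2 + 3·5 + 2 ↦ 3·6^3 + 3·6^2 + 3·6 + 2|_6 = 776 ⇒ 775
(4) 775|_6 = 3·6^3 + 3·6^2 + 3·6 + 1 ↦ 3·7^3 + 3·7^2 + 3·7 + 1|_7 = 1198 ⇒ 1197
(5) 1197|_7 = 3·7^3 + 3·7^2 + 3·7 ↦ 3·8^3 + 3·8^2 + 3·8|_8 = 1752 ⇒ 1751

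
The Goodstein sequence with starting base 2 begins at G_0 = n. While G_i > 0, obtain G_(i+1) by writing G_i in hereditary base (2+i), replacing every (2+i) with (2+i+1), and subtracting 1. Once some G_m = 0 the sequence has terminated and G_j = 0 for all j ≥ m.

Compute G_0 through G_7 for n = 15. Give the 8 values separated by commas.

15, 111, 1283, 18752, 326593, 6588344, 150994943, 3524450280

step 0: 15 = 2^(2 + 1) + 2^2 + 2 + 1; sub 3 for 2: 3^(3 + 1) + 3^3 + 3 + 1; = 112; G_1 = 112−1 = 111
step 1: 111 = 3^(3 + 1) + 3^3 + 3; sub 4 for 3: 4^(4 + 1) + 4^4 + 4; = 1284; G_2 = 1284−1 = 1283
step 2: 1283 = 4^(4 + 1) + 4^4 + 3; sub 5 for 4: 5^(5 + 1) + 5^5 + 3; = 18753; G_3 = 18753−1 = 18752
step 3: 18752 = 5^(5 + 1) + 5^5 + 2; sub 6 for 5: 6^(6 + 1) + 6^6 + 2; = 326594; G_4 = 326594−1 = 326593
step 4: 326593 = 6^(6 + 1) + 6^6 + 1; sub 7 for 6: 7^(7 + 1) + 7^7 + 1; = 6588345; G_5 = 6588345−1 = 6588344
step 5: 6588344 = 7^(7 + 1) + 7^7; sub 8 for 7: 8^(8 + 1) + 8^8; = 150994944; G_6 = 150994944−1 = 150994943
step 6: 150994943 = 8^(8 + 1) + 7·8^7 + 7·8^6 + 7·8^5 + 7·8^4 + 7·8^3 + 7·8^2 + 7·8 + 7; sub 9 for 8: 9^(9 + 1) + 7·9^7 + 7·9^6 + 7·9^5 + 7·9^4 + 7·9^3 + 7·9^2 + 7·9 + 7; = 3524450281; G_7 = 3524450281−1 = 3524450280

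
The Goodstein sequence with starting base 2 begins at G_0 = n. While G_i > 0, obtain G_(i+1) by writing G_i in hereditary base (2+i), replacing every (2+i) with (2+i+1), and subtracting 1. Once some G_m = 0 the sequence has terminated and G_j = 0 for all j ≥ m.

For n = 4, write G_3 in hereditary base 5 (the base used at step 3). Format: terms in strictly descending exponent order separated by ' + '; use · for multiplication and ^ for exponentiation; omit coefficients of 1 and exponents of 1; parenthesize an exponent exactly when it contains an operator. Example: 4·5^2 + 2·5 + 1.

4 —HB2→ 2^2 —bump→ 3^3 = 27 —(−1)→ 26
26 —HB3→ 2·3^2 + 2·3 + 2 —bump→ 2·4^2 + 2·4 + 2 = 42 —(−1)→ 41
41 —HB4→ 2·4^2 + 2·4 + 1 —bump→ 2·5^2 + 2·5 + 1 = 61 —(−1)→ 60

2·5^2 + 2·5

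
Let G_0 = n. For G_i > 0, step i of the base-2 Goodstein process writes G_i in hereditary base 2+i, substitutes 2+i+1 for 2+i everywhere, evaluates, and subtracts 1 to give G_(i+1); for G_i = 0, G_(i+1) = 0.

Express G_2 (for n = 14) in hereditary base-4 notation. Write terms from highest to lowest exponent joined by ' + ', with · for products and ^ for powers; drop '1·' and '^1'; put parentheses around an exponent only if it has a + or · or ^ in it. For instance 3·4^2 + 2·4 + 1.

14 —HB2→ 2^(2 + 1) + 2^2 + 2 —bump→ 3^(3 + 1) + 3^3 + 3 = 111 —(−1)→ 110
110 —HB3→ 3^(3 + 1) + 3^3 + 2 —bump→ 4^(4 + 1) + 4^4 + 2 = 1282 —(−1)→ 1281
1281 —HB4→ 4^(4 + 1) + 4^4 + 1 —bump→ 5^(5 + 1) + 5^5 + 1 = 18751 —(−1)→ 18750

4^(4 + 1) + 4^4 + 1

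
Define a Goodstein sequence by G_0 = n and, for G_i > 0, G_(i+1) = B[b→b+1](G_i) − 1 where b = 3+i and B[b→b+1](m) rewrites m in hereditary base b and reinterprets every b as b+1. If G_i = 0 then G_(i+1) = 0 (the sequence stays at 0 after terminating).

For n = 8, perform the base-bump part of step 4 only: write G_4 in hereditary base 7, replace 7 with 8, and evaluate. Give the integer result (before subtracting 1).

12

i=0: 8 = 2·3 + 2 (b=3); 3→4: 2·4 + 2 = 10; 10−1 = 9
i=1: 9 = 2·4 + 1 (b=4); 4→5: 2·5 + 1 = 11; 11−1 = 10
i=2: 10 = 2·5 (b=5); 5→6: 2·6 = 12; 12−1 = 11
i=3: 11 = 6 + 5 (b=6); 6→7: 7 + 5 = 12; 12−1 = 11
i=4: 11 = 7 + 4 (b=7); 7→8: 8 + 4 = 12; 12−1 = 11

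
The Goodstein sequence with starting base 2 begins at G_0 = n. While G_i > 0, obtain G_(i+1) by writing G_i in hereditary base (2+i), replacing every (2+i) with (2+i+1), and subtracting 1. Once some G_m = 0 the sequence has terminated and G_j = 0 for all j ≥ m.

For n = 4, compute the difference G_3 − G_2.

19

4 —HB2→ 2^2 —bump→ 3^3 = 27 —(−1)→ 26
26 —HB3→ 2·3^2 + 2·3 + 2 —bump→ 2·4^2 + 2·4 + 2 = 42 —(−1)→ 41
41 —HB4→ 2·4^2 + 2·4 + 1 —bump→ 2·5^2 + 2·5 + 1 = 61 —(−1)→ 60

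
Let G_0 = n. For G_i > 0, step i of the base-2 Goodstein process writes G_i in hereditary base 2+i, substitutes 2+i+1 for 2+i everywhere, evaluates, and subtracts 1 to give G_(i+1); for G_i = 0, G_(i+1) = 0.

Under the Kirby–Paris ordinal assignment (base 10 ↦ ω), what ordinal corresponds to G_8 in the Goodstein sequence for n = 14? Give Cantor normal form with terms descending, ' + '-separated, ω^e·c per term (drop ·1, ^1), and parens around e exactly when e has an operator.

base 2: 14 = 2^(2 + 1) + 2^2 + 2; at 3: 3^(3 + 1) + 3^3 + 3 = 111; next = 110
base 3: 110 = 3^(3 + 1) + 3^3 + 2; at 4: 4^(4 + 1) + 4^4 + 2 = 1282; next = 1281
base 4: 1281 = 4^(4 + 1) + 4^4 + 1; at 5: 5^(5 + 1) + 5^5 + 1 = 18751; next = 18750
base 5: 18750 = 5^(5 + 1) + 5^5; at 6: 6^(6 + 1) + 6^6 = 326592; next = 326591
base 6: 326591 = 6^(6 + 1) + 5·6^5 + 5·6^4 + 5·6^3 + 5·6^2 + 5·6 + 5; at 7: 7^(7 + 1) + 5·7^5 + 5·7^4 + 5·7^3 + 5·7^2 + 5·7 + 5 = 5862841; next = 5862840
base 7: 5862840 = 7^(7 + 1) + 5·7^5 + 5·7^4 + 5·7^3 + 5·7^2 + 5·7 + 4; at 8: 8^(8 + 1) + 5·8^5 + 5·8^4 + 5·8^3 + 5·8^2 + 5·8 + 4 = 134404972; next = 134404971
base 8: 134404971 = 8^(8 + 1) + 5·8^5 + 5·8^4 + 5·8^3 + 5·8^2 + 5·8 + 3; at 9: 9^(9 + 1) + 5·9^5 + 5·9^4 + 5·9^3 + 5·9^2 + 5·9 + 3 = 3487116549; next = 3487116548
base 9: 3487116548 = 9^(9 + 1) + 5·9^5 + 5·9^4 + 5·9^3 + 5·9^2 + 5·9 + 2; at 10: 10^(10 + 1) + 5·10^5 + 5·10^4 + 5·10^3 + 5·10^2 + 5·10 + 2 = 100000555552; next = 100000555551

ω^(ω + 1) + ω^5·5 + ω^4·5 + ω^3·5 + ω^2·5 + ω·5 + 1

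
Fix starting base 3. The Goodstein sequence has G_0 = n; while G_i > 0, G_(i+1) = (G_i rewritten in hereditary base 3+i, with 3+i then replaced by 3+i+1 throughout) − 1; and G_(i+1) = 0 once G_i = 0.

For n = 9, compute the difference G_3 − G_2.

2

step 0: 9 = 3^2; sub 4 for 3: 4^2; = 16; G_1 = 16−1 = 15
step 1: 15 = 3·4 + 3; sub 5 for 4: 3·5 + 3; = 18; G_2 = 18−1 = 17
step 2: 17 = 3·5 + 2; sub 6 for 5: 3·6 + 2; = 20; G_3 = 20−1 = 19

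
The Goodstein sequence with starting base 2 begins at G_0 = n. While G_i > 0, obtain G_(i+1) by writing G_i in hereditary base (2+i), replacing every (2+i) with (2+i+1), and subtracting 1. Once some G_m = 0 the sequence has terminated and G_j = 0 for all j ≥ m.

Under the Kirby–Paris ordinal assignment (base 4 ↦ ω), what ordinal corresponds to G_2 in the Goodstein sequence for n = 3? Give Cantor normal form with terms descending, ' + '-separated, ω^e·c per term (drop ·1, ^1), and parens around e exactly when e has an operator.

step 0: 3 = 2 + 1; sub 3 for 2: 3 + 1; = 4; G_1 = 4−1 = 3
step 1: 3 = 3; sub 4 for 3: 4; = 4; G_2 = 4−1 = 3

3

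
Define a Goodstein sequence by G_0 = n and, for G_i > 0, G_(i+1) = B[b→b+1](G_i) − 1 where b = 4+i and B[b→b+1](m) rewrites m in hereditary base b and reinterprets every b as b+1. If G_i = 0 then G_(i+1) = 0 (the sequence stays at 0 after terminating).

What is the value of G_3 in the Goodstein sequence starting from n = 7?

7

[0] 7 ≡ 4 + 3 (base 4). Lift 5: 8. −1: 7.
[1] 7 ≡ 5 + 2 (base 5). Lift 6: 8. −1: 7.
[2] 7 ≡ 6 + 1 (base 6). Lift 7: 8. −1: 7.
[3] 7 ≡ 7 (base 7). Lift 8: 8. −1: 7.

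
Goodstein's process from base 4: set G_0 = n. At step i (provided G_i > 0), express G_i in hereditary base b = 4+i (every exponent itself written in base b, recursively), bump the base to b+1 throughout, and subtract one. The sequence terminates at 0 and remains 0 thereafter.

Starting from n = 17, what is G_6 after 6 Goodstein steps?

51

step 0: 17 = 4^2 + 1; sub 5 for 4: 5^2 + 1; = 26; G_1 = 26−1 = 25
step 1: 25 = 5^2; sub 6 for 5: 6^2; = 36; G_2 = 36−1 = 35
step 2: 35 = 5·6 + 5; sub 7 for 6: 5·7 + 5; = 40; G_3 = 40−1 = 39
step 3: 39 = 5·7 + 4; sub 8 for 7: 5·8 + 4; = 44; G_4 = 44−1 = 43
step 4: 43 = 5·8 + 3; sub 9 for 8: 5·9 + 3; = 48; G_5 = 48−1 = 47
step 5: 47 = 5·9 + 2; sub 10 for 9: 5·10 + 2; = 52; G_6 = 52−1 = 51
step 6: 51 = 5·10 + 1; sub 11 for 10: 5·11 + 1; = 56; G_7 = 56−1 = 55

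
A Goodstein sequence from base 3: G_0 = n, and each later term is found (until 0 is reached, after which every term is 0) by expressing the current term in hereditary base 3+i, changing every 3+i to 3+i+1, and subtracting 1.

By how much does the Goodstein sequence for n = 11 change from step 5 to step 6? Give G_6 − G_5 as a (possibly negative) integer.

step 0: 11 = 3^2 + 2; sub 4 for 3: 4^2 + 2; = 18; G_1 = 18−1 = 17
step 1: 17 = 4^2 + 1; sub 5 for 4: 5^2 + 1; = 26; G_2 = 26−1 = 25
step 2: 25 = 5^2; sub 6 for 5: 6^2; = 36; G_3 = 36−1 = 35
step 3: 35 = 5·6 + 5; sub 7 for 6: 5·7 + 5; = 40; G_4 = 40−1 = 39
step 4: 39 = 5·7 + 4; sub 8 for 7: 5·8 + 4; = 44; G_5 = 44−1 = 43
step 5: 43 = 5·8 + 3; sub 9 for 8: 5·9 + 3; = 48; G_6 = 48−1 = 47

4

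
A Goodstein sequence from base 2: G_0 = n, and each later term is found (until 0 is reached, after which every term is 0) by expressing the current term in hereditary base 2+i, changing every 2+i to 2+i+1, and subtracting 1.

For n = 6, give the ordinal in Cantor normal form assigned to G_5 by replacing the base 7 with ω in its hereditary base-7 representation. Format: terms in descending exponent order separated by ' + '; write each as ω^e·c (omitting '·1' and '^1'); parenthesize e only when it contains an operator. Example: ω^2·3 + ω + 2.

ω^5·5 + ω^4·5 + ω^3·5 + ω^2·5 + ω·5 + 4

step 0: 6 = 2^2 + 2; sub 3 for 2: 3^3 + 3; = 30; G_1 = 30−1 = 29
step 1: 29 = 3^3 + 2; sub 4 for 3: 4^4 + 2; = 258; G_2 = 258−1 = 257
step 2: 257 = 4^4 + 1; sub 5 for 4: 5^5 + 1; = 3126; G_3 = 3126−1 = 3125
step 3: 3125 = 5^5; sub 6 for 5: 6^6; = 46656; G_4 = 46656−1 = 46655
step 4: 46655 = 5·6^5 + 5·6^4 + 5·6^3 + 5·6^2 + 5·6 + 5; sub 7 for 6: 5·7^5 + 5·7^4 + 5·7^3 + 5·7^2 + 5·7 + 5; = 98040; G_5 = 98040−1 = 98039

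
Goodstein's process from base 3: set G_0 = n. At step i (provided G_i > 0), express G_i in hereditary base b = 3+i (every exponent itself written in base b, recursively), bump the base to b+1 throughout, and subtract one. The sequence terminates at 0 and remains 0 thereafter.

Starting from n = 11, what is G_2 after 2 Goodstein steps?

25

i=0: 11 = 3^2 + 2 (b=3); 3→4: 4^2 + 2 = 18; 18−1 = 17
i=1: 17 = 4^2 + 1 (b=4); 4→5: 5^2 + 1 = 26; 26−1 = 25
i=2: 25 = 5^2 (b=5); 5→6: 6^2 = 36; 36−1 = 35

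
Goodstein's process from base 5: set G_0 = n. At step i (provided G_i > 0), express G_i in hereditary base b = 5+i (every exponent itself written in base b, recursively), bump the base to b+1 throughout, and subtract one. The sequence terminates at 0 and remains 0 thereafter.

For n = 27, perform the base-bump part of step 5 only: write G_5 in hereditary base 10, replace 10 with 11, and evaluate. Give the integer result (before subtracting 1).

82

G_0 = 27. HB_5(27) = 5^2 + 2. Bump = 38. G_1 = 37.
G_1 = 37. HB_6(37) = 6^2 + 1. Bump = 50. G_2 = 49.
G_2 = 49. HB_7(49) = 7^2. Bump = 64. G_3 = 63.
G_3 = 63. HB_8(63) = 7·8 + 7. Bump = 70. G_4 = 69.
G_4 = 69. HB_9(69) = 7·9 + 6. Bump = 76. G_5 = 75.
G_5 = 75. HB_10(75) = 7·10 + 5. Bump = 82. G_6 = 81.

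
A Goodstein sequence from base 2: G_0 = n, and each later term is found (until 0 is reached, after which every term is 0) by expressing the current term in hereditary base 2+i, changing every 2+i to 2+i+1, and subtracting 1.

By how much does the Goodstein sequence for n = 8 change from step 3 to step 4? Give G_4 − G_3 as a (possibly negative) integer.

87085

(0) 8|_2 = 2^(2 + 1) ↦ 3^(3 + 1)|_3 = 81 ⇒ 80
(1) 80|_3 = 2·3^3 + 2·3^2 + 2·3 + 2 ↦ 2·4^4 + 2·4^2 + 2·4 + 2|_4 = 554 ⇒ 553
(2) 553|_4 = 2·4^4 + 2·4^2 + 2·4 + 1 ↦ 2·5^5 + 2·5^2 + 2·5 + 1|_5 = 6311 ⇒ 6310
(3) 6310|_5 = 2·5^5 + 2·5^2 + 2·5 ↦ 2·6^6 + 2·6^2 + 2·6|_6 = 93396 ⇒ 93395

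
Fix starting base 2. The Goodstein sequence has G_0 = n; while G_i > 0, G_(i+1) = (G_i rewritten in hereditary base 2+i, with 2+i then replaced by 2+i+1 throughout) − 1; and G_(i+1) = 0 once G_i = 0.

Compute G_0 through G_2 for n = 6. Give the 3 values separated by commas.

base 2: 6 = 2^2 + 2; at 3: 3^3 + 3 = 30; next = 29
base 3: 29 = 3^3 + 2; at 4: 4^4 + 2 = 258; next = 257

6, 29, 257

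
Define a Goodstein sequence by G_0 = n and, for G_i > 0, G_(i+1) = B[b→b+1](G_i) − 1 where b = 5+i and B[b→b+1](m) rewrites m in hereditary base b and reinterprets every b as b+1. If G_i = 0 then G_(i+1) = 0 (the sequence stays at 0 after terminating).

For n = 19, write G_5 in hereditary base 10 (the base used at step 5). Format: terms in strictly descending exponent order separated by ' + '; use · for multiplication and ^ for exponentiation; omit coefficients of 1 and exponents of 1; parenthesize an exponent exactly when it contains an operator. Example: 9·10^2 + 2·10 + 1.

(0) 19|_5 = 3·5 + 4 ↦ 3·6 + 4|_6 = 22 ⇒ 21
(1) 21|_6 = 3·6 + 3 ↦ 3·7 + 3|_7 = 24 ⇒ 23
(2) 23|_7 = 3·7 + 2 ↦ 3·8 + 2|_8 = 26 ⇒ 25
(3) 25|_8 = 3·8 + 1 ↦ 3·9 + 1|_9 = 28 ⇒ 27
(4) 27|_9 = 3·9 ↦ 3·10|_10 = 30 ⇒ 29
(5) 29|_10 = 2·10 + 9 ↦ 2·11 + 9|_11 = 31 ⇒ 30

2·10 + 9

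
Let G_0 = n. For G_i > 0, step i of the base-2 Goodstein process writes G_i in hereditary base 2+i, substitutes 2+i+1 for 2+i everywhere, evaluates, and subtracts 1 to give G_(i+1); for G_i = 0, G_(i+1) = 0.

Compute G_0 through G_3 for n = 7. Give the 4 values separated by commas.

step 0: 7 = 2^2 + 2 + 1; sub 3 for 2: 3^3 + 3 + 1; = 31; G_1 = 31−1 = 30
step 1: 30 = 3^3 + 3; sub 4 for 3: 4^4 + 4; = 260; G_2 = 260−1 = 259
step 2: 259 = 4^4 + 3; sub 5 for 4: 5^5 + 3; = 3128; G_3 = 3128−1 = 3127

7, 30, 259, 3127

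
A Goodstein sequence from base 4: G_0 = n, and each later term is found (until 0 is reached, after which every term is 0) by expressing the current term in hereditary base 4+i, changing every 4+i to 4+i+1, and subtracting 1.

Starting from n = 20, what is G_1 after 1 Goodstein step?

29

G_0 = 20. HB_4(20) = 4^2 + 4. Bump = 30. G_1 = 29.
G_1 = 29. HB_5(29) = 5^2 + 4. Bump = 40. G_2 = 39.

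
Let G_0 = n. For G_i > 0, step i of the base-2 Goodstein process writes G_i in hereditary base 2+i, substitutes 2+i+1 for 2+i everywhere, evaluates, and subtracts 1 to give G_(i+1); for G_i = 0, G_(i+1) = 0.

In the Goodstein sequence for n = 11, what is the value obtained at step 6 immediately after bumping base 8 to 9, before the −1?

2749609303

G_0 = 11. HB_2(11) = 2^(2 + 1) + 2 + 1. Bump = 85. G_1 = 84.
G_1 = 84. HB_3(84) = 3^(3 + 1) + 3. Bump = 1028. G_2 = 1027.
G_2 = 1027. HB_4(1027) = 4^(4 + 1) + 3. Bump = 15628. G_3 = 15627.
G_3 = 15627. HB_5(15627) = 5^(5 + 1) + 2. Bump = 279938. G_4 = 279937.
G_4 = 279937. HB_6(279937) = 6^(6 + 1) + 1. Bump = 5764802. G_5 = 5764801.
G_5 = 5764801. HB_7(5764801) = 7^(7 + 1). Bump = 134217728. G_6 = 134217727.
G_6 = 134217727. HB_8(134217727) = 7·8^8 + 7·8^7 + 7·8^6 + 7·8^5 + 7·8^4 + 7·8^3 + 7·8^2 + 7·8 + 7. Bump = 2749609303. G_7 = 2749609302.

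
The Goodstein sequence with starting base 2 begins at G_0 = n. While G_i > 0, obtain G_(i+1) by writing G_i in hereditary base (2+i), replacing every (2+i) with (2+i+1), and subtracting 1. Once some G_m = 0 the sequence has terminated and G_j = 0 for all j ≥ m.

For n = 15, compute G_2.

G_0=15  [base 2] 2^(2 + 1) + 2^2 + 2 + 1  →[2↦3]→  3^(3 + 1) + 3^3 + 3 + 1 = 112  −1 ⇒ G_1=111
G_1=111  [base 3] 3^(3 + 1) + 3^3 + 3  →[3↦4]→  4^(4 + 1) + 4^4 + 4 = 1284  −1 ⇒ G_2=1283
G_2=1283  [base 4] 4^(4 + 1) + 4^4 + 3  →[4↦5]→  5^(5 + 1) + 5^5 + 3 = 18753  −1 ⇒ G_3=18752

1283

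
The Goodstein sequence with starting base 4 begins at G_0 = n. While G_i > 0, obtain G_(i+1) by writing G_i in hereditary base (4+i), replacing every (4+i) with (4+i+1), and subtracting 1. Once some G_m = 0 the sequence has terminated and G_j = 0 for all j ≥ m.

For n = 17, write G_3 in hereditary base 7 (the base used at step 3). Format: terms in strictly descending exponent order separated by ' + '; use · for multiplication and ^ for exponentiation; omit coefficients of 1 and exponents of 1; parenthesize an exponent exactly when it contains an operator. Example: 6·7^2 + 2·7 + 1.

(0) 17|_4 = 4^2 + 1 ↦ 5^2 + 1|_5 = 26 ⇒ 25
(1) 25|_5 = 5^2 ↦ 6^2|_6 = 36 ⇒ 35
(2) 35|_6 = 5·6 + 5 ↦ 5·7 + 5|_7 = 40 ⇒ 39
(3) 39|_7 = 5·7 + 4 ↦ 5·8 + 4|_8 = 44 ⇒ 43

5·7 + 4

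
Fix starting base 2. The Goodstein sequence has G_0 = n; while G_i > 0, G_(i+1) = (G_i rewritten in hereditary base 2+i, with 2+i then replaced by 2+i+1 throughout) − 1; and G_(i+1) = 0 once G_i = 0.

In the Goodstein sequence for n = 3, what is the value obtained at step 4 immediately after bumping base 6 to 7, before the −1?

[0] 3 ≡ 2 + 1 (base 2). Lift 3: 4. −1: 3.
[1] 3 ≡ 3 (base 3). Lift 4: 4. −1: 3.
[2] 3 ≡ 3 (base 4). Lift 5: 3. −1: 2.
[3] 2 ≡ 2 (base 5). Lift 6: 2. −1: 1.
[4] 1 ≡ 1 (base 6). Lift 7: 1. −1: 0.

1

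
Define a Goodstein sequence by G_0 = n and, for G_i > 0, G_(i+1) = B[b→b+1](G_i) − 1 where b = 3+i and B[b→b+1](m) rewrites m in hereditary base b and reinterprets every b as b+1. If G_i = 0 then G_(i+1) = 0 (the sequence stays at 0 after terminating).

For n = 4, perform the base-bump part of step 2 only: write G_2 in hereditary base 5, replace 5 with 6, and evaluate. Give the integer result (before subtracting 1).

4

i=0: 4 = 3 + 1 (b=3); 3→4: 4 + 1 = 5; 5−1 = 4
i=1: 4 = 4 (b=4); 4→5: 5 = 5; 5−1 = 4
i=2: 4 = 4 (b=5); 5→6: 4 = 4; 4−1 = 3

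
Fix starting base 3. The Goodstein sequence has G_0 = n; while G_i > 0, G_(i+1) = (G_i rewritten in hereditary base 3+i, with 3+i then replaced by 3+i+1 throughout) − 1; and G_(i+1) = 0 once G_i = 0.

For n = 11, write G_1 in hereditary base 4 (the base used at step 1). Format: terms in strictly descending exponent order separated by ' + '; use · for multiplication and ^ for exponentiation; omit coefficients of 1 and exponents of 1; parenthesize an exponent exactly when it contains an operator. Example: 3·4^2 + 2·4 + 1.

4^2 + 1

base 3: 11 = 3^2 + 2; at 4: 4^2 + 2 = 18; next = 17
base 4: 17 = 4^2 + 1; at 5: 5^2 + 1 = 26; next = 25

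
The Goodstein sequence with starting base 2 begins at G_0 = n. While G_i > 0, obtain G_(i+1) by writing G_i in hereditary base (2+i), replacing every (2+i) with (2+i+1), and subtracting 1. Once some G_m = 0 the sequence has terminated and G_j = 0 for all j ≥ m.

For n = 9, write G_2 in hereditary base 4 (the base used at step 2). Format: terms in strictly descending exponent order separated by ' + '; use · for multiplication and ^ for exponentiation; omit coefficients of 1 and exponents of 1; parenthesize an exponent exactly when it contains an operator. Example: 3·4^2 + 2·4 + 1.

base 2: 9 = 2^(2 + 1) + 1; at 3: 3^(3 + 1) + 1 = 82; next = 81
base 3: 81 = 3^(3 + 1); at 4: 4^(4 + 1) = 1024; next = 1023
base 4: 1023 = 3·4^4 + 3·4^3 + 3·4^2 + 3·4 + 3; at 5: 3·5^5 + 3·5^3 + 3·5^2 + 3·5 + 3 = 9843; next = 9842

3·4^4 + 3·4^3 + 3·4^2 + 3·4 + 3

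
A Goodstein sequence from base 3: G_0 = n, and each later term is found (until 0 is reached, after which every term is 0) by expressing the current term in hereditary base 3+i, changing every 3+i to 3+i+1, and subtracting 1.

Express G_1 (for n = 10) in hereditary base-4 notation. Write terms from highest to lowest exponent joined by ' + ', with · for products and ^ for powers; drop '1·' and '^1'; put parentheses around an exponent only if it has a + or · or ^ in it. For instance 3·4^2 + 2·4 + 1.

4^2

base 3: 10 = 3^2 + 1; at 4: 4^2 + 1 = 17; next = 16
base 4: 16 = 4^2; at 5: 5^2 = 25; next = 24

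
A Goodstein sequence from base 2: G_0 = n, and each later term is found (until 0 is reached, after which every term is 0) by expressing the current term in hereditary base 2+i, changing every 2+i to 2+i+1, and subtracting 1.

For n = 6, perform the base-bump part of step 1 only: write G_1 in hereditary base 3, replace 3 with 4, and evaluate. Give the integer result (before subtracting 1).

G_0 = 6. HB_2(6) = 2^2 + 2. Bump = 30. G_1 = 29.
G_1 = 29. HB_3(29) = 3^3 + 2. Bump = 258. G_2 = 257.

258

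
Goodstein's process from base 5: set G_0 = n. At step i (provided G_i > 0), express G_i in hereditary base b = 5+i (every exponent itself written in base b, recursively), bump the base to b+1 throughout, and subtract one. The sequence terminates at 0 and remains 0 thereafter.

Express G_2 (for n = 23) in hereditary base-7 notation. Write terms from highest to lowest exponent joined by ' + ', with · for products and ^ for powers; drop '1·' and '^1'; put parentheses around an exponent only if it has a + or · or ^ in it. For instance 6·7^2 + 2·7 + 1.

[0] 23 ≡ 4·5 + 3 (base 5). Lift 6: 27. −1: 26.
[1] 26 ≡ 4·6 + 2 (base 6). Lift 7: 30. −1: 29.

4·7 + 1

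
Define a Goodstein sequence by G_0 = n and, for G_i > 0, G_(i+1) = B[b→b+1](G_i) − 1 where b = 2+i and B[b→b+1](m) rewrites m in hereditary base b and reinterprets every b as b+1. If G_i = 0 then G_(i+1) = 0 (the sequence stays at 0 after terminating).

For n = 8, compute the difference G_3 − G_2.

5757

(0) 8|_2 = 2^(2 + 1) ↦ 3^(3 + 1)|_3 = 81 ⇒ 80
(1) 80|_3 = 2·3^3 + 2·3^2 + 2·3 + 2 ↦ 2·4^4 + 2·4^2 + 2·4 + 2|_4 = 554 ⇒ 553
(2) 553|_4 = 2·4^4 + 2·4^2 + 2·4 + 1 ↦ 2·5^5 + 2·5^2 + 2·5 + 1|_5 = 6311 ⇒ 6310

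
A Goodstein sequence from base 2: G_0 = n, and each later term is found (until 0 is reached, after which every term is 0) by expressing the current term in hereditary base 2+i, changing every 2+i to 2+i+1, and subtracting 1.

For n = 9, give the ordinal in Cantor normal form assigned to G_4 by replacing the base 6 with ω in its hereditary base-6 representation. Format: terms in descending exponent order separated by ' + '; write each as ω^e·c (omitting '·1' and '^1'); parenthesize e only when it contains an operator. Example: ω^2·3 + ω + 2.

ω^ω·3 + ω^3·3 + ω^2·3 + ω·3 + 1

i=0: 9 = 2^(2 + 1) + 1 (b=2); 2→3: 3^(3 + 1) + 1 = 82; 82−1 = 81
i=1: 81 = 3^(3 + 1) (b=3); 3→4: 4^(4 + 1) = 1024; 1024−1 = 1023
i=2: 1023 = 3·4^4 + 3·4^3 + 3·4^2 + 3·4 + 3 (b=4); 4→5: 3·5^5 + 3·5^3 + 3·5^2 + 3·5 + 3 = 9843; 9843−1 = 9842
i=3: 9842 = 3·5^5 + 3·5^3 + 3·5^2 + 3·5 + 2 (b=5); 5→6: 3·6^6 + 3·6^3 + 3·6^2 + 3·6 + 2 = 140744; 140744−1 = 140743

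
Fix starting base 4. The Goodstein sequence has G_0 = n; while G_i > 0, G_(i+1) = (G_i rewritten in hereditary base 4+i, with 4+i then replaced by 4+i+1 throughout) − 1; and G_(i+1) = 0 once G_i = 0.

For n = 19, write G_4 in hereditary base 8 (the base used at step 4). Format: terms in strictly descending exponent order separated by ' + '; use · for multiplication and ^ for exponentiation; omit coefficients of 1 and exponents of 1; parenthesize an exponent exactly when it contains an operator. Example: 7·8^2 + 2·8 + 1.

7·8 + 7

G_0=19  [base 4] 4^2 + 3  →[4↦5]→  5^2 + 3 = 28  −1 ⇒ G_1=27
G_1=27  [base 5] 5^2 + 2  →[5↦6]→  6^2 + 2 = 38  −1 ⇒ G_2=37
G_2=37  [base 6] 6^2 + 1  →[6↦7]→  7^2 + 1 = 50  −1 ⇒ G_3=49
G_3=49  [base 7] 7^2  →[7↦8]→  8^2 = 64  −1 ⇒ G_4=63
G_4=63  [base 8] 7·8 + 7  →[8↦9]→  7·9 + 7 = 70  −1 ⇒ G_5=69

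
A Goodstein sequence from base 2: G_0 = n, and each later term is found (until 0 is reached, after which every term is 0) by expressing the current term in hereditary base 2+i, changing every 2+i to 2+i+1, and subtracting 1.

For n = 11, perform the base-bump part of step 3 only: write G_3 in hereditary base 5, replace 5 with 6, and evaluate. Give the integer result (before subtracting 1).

base 2: 11 = 2^(2 + 1) + 2 + 1; at 3: 3^(3 + 1) + 3 + 1 = 85; next = 84
base 3: 84 = 3^(3 + 1) + 3; at 4: 4^(4 + 1) + 4 = 1028; next = 1027
base 4: 1027 = 4^(4 + 1) + 3; at 5: 5^(5 + 1) + 3 = 15628; next = 15627
base 5: 15627 = 5^(5 + 1) + 2; at 6: 6^(6 + 1) + 2 = 279938; next = 279937

279938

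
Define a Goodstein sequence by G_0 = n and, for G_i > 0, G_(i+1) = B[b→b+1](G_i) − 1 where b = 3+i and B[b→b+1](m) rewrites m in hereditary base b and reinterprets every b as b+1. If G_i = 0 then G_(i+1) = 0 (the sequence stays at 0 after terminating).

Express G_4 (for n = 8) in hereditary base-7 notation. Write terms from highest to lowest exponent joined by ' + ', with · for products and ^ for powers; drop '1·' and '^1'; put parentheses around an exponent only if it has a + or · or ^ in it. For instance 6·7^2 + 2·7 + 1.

[0] 8 ≡ 2·3 + 2 (base 3). Lift 4: 10. −1: 9.
[1] 9 ≡ 2·4 + 1 (base 4). Lift 5: 11. −1: 10.
[2] 10 ≡ 2·5 (base 5). Lift 6: 12. −1: 11.
[3] 11 ≡ 6 + 5 (base 6). Lift 7: 12. −1: 11.
[4] 11 ≡ 7 + 4 (base 7). Lift 8: 12. −1: 11.

7 + 4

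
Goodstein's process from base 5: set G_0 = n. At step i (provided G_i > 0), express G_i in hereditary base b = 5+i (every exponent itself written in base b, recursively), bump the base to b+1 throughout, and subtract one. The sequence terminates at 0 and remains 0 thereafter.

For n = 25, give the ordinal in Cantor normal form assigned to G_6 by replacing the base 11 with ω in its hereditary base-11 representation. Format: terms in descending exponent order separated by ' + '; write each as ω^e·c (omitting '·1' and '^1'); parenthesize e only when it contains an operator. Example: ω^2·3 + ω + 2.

G_0 = 25. HB_5(25) = 5^2. Bump = 36. G_1 = 35.
G_1 = 35. HB_6(35) = 5·6 + 5. Bump = 40. G_2 = 39.
G_2 = 39. HB_7(39) = 5·7 + 4. Bump = 44. G_3 = 43.
G_3 = 43. HB_8(43) = 5·8 + 3. Bump = 48. G_4 = 47.
G_4 = 47. HB_9(47) = 5·9 + 2. Bump = 52. G_5 = 51.
G_5 = 51. HB_10(51) = 5·10 + 1. Bump = 56. G_6 = 55.
G_6 = 55. HB_11(55) = 5·11. Bump = 60. G_7 = 59.

ω·5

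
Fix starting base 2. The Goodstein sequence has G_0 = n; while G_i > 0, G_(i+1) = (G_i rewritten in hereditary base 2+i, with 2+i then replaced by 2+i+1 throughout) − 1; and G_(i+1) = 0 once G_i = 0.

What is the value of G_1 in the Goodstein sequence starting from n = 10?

83

i=0: 10 = 2^(2 + 1) + 2 (b=2); 2→3: 3^(3 + 1) + 3 = 84; 84−1 = 83
i=1: 83 = 3^(3 + 1) + 2 (b=3); 3→4: 4^(4 + 1) + 2 = 1026; 1026−1 = 1025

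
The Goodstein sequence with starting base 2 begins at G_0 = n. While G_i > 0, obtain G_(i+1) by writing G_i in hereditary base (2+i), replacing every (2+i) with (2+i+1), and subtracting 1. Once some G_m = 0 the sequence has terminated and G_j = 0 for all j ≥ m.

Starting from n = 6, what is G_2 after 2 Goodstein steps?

base 2: 6 = 2^2 + 2; at 3: 3^3 + 3 = 30; next = 29
base 3: 29 = 3^3 + 2; at 4: 4^4 + 2 = 258; next = 257

257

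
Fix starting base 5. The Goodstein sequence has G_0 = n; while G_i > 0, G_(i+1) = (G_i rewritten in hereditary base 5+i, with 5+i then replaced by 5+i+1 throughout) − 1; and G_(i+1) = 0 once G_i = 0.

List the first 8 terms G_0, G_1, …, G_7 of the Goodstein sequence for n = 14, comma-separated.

(0) 14|_5 = 2·5 + 4 ↦ 2·6 + 4|_6 = 16 ⇒ 15
(1) 15|_6 = 2·6 + 3 ↦ 2·7 + 3|_7 = 17 ⇒ 16
(2) 16|_7 = 2·7 + 2 ↦ 2·8 + 2|_8 = 18 ⇒ 17
(3) 17|_8 = 2·8 + 1 ↦ 2·9 + 1|_9 = 19 ⇒ 18
(4) 18|_9 = 2·9 ↦ 2·10|_10 = 20 ⇒ 19
(5) 19|_10 = 10 + 9 ↦ 11 + 9|_11 = 20 ⇒ 19
(6) 19|_11 = 11 + 8 ↦ 12 + 8|_12 = 20 ⇒ 19

14, 15, 16, 17, 18, 19, 19, 19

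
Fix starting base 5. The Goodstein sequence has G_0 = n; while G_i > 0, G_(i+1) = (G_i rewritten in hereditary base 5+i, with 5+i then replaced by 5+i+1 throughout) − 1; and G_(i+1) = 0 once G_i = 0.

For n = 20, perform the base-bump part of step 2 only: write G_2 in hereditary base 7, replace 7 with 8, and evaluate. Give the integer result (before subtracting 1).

28

base 5: 20 = 4·5; at 6: 4·6 = 24; next = 23
base 6: 23 = 3·6 + 5; at 7: 3·7 + 5 = 26; next = 25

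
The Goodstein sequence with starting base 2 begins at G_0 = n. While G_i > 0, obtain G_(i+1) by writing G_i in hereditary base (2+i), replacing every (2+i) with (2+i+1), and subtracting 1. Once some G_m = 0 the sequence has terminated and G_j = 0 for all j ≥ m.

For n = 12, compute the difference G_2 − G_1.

958

base 2: 12 = 2^(2 + 1) + 2^2; at 3: 3^(3 + 1) + 3^3 = 108; next = 107
base 3: 107 = 3^(3 + 1) + 2·3^2 + 2·3 + 2; at 4: 4^(4 + 1) + 2·4^2 + 2·4 + 2 = 1066; next = 1065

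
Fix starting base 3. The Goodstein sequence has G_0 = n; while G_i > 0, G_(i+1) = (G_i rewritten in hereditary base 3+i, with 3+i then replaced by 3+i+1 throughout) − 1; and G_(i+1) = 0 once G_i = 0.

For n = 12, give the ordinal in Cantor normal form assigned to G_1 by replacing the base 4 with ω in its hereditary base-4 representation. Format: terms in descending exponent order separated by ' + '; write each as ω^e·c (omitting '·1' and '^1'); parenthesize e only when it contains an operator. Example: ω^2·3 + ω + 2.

ω^2 + 3

[0] 12 ≡ 3^2 + 3 (base 3). Lift 4: 20. −1: 19.
[1] 19 ≡ 4^2 + 3 (base 4). Lift 5: 28. −1: 27.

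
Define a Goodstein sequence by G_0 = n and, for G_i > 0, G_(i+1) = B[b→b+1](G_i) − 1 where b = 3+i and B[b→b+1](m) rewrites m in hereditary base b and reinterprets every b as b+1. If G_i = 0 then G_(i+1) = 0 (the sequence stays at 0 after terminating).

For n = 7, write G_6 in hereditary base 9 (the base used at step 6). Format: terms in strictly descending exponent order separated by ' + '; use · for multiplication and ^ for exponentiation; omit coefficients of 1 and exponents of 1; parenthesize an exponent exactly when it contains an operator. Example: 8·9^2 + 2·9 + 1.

i=0: 7 = 2·3 + 1 (b=3); 3→4: 2·4 + 1 = 9; 9−1 = 8
i=1: 8 = 2·4 (b=4); 4→5: 2·5 = 10; 10−1 = 9
i=2: 9 = 5 + 4 (b=5); 5→6: 6 + 4 = 10; 10−1 = 9
i=3: 9 = 6 + 3 (b=6); 6→7: 7 + 3 = 10; 10−1 = 9
i=4: 9 = 7 + 2 (b=7); 7→8: 8 + 2 = 10; 10−1 = 9
i=5: 9 = 8 + 1 (b=8); 8→9: 9 + 1 = 10; 10−1 = 9
i=6: 9 = 9 (b=9); 9→10: 10 = 10; 10−1 = 9

9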